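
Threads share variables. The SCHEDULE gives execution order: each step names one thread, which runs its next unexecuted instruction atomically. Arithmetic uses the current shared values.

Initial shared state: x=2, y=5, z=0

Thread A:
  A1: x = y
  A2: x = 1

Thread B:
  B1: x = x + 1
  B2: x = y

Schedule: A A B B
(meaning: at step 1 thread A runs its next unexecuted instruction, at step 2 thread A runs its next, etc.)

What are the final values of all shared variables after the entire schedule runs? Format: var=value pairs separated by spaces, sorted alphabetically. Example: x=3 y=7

Step 1: thread A executes A1 (x = y). Shared: x=5 y=5 z=0. PCs: A@1 B@0
Step 2: thread A executes A2 (x = 1). Shared: x=1 y=5 z=0. PCs: A@2 B@0
Step 3: thread B executes B1 (x = x + 1). Shared: x=2 y=5 z=0. PCs: A@2 B@1
Step 4: thread B executes B2 (x = y). Shared: x=5 y=5 z=0. PCs: A@2 B@2

Answer: x=5 y=5 z=0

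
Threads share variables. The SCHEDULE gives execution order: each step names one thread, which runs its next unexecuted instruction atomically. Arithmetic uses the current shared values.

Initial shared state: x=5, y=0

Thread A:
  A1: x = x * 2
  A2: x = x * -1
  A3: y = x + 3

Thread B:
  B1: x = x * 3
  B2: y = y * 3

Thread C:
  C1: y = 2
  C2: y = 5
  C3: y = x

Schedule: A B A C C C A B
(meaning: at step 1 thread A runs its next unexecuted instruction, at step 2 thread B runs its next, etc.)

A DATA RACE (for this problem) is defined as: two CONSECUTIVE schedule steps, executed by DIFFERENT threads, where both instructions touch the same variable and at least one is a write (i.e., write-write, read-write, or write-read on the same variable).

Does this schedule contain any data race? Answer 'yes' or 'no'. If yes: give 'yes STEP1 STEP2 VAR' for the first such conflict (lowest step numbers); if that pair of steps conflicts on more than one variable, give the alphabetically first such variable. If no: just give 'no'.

Answer: yes 1 2 x

Derivation:
Steps 1,2: A(x = x * 2) vs B(x = x * 3). RACE on x (W-W).
Steps 2,3: B(x = x * 3) vs A(x = x * -1). RACE on x (W-W).
Steps 3,4: A(r=x,w=x) vs C(r=-,w=y). No conflict.
Steps 4,5: same thread (C). No race.
Steps 5,6: same thread (C). No race.
Steps 6,7: C(y = x) vs A(y = x + 3). RACE on y (W-W).
Steps 7,8: A(y = x + 3) vs B(y = y * 3). RACE on y (W-W).
First conflict at steps 1,2.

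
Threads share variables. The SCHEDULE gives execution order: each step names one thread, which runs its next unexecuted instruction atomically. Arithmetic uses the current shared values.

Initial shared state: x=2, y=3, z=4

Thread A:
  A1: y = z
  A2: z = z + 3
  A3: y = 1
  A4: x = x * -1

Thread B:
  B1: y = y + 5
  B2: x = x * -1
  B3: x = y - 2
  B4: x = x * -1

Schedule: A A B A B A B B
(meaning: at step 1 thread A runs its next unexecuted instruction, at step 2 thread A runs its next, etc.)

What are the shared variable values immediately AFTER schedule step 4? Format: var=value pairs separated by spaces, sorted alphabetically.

Answer: x=2 y=1 z=7

Derivation:
Step 1: thread A executes A1 (y = z). Shared: x=2 y=4 z=4. PCs: A@1 B@0
Step 2: thread A executes A2 (z = z + 3). Shared: x=2 y=4 z=7. PCs: A@2 B@0
Step 3: thread B executes B1 (y = y + 5). Shared: x=2 y=9 z=7. PCs: A@2 B@1
Step 4: thread A executes A3 (y = 1). Shared: x=2 y=1 z=7. PCs: A@3 B@1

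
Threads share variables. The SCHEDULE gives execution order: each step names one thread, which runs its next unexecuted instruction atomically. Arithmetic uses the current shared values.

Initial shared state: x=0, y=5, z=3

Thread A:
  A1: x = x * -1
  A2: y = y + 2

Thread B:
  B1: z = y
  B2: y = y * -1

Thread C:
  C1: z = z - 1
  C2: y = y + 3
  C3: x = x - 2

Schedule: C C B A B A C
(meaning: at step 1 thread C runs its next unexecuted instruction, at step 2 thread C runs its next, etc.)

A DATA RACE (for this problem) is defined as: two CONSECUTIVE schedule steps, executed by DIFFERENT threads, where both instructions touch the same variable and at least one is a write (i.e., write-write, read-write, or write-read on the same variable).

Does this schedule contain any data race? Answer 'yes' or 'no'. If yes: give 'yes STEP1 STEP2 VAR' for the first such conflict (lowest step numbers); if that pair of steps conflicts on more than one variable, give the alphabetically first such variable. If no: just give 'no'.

Steps 1,2: same thread (C). No race.
Steps 2,3: C(y = y + 3) vs B(z = y). RACE on y (W-R).
Steps 3,4: B(r=y,w=z) vs A(r=x,w=x). No conflict.
Steps 4,5: A(r=x,w=x) vs B(r=y,w=y). No conflict.
Steps 5,6: B(y = y * -1) vs A(y = y + 2). RACE on y (W-W).
Steps 6,7: A(r=y,w=y) vs C(r=x,w=x). No conflict.
First conflict at steps 2,3.

Answer: yes 2 3 y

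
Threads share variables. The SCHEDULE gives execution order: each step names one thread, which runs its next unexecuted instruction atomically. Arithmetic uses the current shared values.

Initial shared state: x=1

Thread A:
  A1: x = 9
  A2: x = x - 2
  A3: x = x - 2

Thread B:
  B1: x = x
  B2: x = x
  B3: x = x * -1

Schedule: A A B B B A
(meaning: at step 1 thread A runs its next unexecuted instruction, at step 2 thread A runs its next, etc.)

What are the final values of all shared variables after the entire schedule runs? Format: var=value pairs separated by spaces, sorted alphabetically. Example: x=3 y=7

Step 1: thread A executes A1 (x = 9). Shared: x=9. PCs: A@1 B@0
Step 2: thread A executes A2 (x = x - 2). Shared: x=7. PCs: A@2 B@0
Step 3: thread B executes B1 (x = x). Shared: x=7. PCs: A@2 B@1
Step 4: thread B executes B2 (x = x). Shared: x=7. PCs: A@2 B@2
Step 5: thread B executes B3 (x = x * -1). Shared: x=-7. PCs: A@2 B@3
Step 6: thread A executes A3 (x = x - 2). Shared: x=-9. PCs: A@3 B@3

Answer: x=-9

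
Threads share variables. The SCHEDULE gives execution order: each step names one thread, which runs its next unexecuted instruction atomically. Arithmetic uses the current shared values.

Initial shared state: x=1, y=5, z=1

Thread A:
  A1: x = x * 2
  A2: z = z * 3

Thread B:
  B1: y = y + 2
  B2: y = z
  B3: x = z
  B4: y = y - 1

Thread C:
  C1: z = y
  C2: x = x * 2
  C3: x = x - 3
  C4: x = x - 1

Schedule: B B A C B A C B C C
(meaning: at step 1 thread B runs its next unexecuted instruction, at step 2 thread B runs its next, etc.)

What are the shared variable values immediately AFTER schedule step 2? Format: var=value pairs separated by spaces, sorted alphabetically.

Step 1: thread B executes B1 (y = y + 2). Shared: x=1 y=7 z=1. PCs: A@0 B@1 C@0
Step 2: thread B executes B2 (y = z). Shared: x=1 y=1 z=1. PCs: A@0 B@2 C@0

Answer: x=1 y=1 z=1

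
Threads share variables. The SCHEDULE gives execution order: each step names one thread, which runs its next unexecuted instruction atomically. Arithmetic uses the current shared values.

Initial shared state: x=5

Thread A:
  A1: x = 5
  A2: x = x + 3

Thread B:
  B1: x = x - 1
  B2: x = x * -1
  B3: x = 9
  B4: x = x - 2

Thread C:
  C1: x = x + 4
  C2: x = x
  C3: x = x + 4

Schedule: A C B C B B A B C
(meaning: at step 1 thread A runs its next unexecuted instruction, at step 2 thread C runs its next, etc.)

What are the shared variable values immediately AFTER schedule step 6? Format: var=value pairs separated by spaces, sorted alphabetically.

Answer: x=9

Derivation:
Step 1: thread A executes A1 (x = 5). Shared: x=5. PCs: A@1 B@0 C@0
Step 2: thread C executes C1 (x = x + 4). Shared: x=9. PCs: A@1 B@0 C@1
Step 3: thread B executes B1 (x = x - 1). Shared: x=8. PCs: A@1 B@1 C@1
Step 4: thread C executes C2 (x = x). Shared: x=8. PCs: A@1 B@1 C@2
Step 5: thread B executes B2 (x = x * -1). Shared: x=-8. PCs: A@1 B@2 C@2
Step 6: thread B executes B3 (x = 9). Shared: x=9. PCs: A@1 B@3 C@2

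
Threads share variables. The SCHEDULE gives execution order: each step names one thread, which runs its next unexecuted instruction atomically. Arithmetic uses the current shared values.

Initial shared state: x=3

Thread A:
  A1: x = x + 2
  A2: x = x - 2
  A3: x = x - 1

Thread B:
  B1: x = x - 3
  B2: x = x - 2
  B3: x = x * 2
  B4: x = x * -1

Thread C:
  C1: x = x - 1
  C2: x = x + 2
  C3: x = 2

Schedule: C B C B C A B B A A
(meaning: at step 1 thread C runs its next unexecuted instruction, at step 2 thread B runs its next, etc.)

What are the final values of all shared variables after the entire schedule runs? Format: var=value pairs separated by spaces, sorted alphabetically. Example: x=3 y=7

Step 1: thread C executes C1 (x = x - 1). Shared: x=2. PCs: A@0 B@0 C@1
Step 2: thread B executes B1 (x = x - 3). Shared: x=-1. PCs: A@0 B@1 C@1
Step 3: thread C executes C2 (x = x + 2). Shared: x=1. PCs: A@0 B@1 C@2
Step 4: thread B executes B2 (x = x - 2). Shared: x=-1. PCs: A@0 B@2 C@2
Step 5: thread C executes C3 (x = 2). Shared: x=2. PCs: A@0 B@2 C@3
Step 6: thread A executes A1 (x = x + 2). Shared: x=4. PCs: A@1 B@2 C@3
Step 7: thread B executes B3 (x = x * 2). Shared: x=8. PCs: A@1 B@3 C@3
Step 8: thread B executes B4 (x = x * -1). Shared: x=-8. PCs: A@1 B@4 C@3
Step 9: thread A executes A2 (x = x - 2). Shared: x=-10. PCs: A@2 B@4 C@3
Step 10: thread A executes A3 (x = x - 1). Shared: x=-11. PCs: A@3 B@4 C@3

Answer: x=-11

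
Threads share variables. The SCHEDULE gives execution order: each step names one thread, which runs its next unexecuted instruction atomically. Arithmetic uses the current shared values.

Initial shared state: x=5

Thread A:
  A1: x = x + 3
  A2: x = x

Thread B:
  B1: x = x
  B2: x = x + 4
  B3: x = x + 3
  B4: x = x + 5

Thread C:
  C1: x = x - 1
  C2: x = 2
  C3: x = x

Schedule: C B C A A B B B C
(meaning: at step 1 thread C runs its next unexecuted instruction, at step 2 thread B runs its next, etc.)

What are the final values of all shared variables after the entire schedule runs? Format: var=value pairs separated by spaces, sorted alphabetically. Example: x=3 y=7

Step 1: thread C executes C1 (x = x - 1). Shared: x=4. PCs: A@0 B@0 C@1
Step 2: thread B executes B1 (x = x). Shared: x=4. PCs: A@0 B@1 C@1
Step 3: thread C executes C2 (x = 2). Shared: x=2. PCs: A@0 B@1 C@2
Step 4: thread A executes A1 (x = x + 3). Shared: x=5. PCs: A@1 B@1 C@2
Step 5: thread A executes A2 (x = x). Shared: x=5. PCs: A@2 B@1 C@2
Step 6: thread B executes B2 (x = x + 4). Shared: x=9. PCs: A@2 B@2 C@2
Step 7: thread B executes B3 (x = x + 3). Shared: x=12. PCs: A@2 B@3 C@2
Step 8: thread B executes B4 (x = x + 5). Shared: x=17. PCs: A@2 B@4 C@2
Step 9: thread C executes C3 (x = x). Shared: x=17. PCs: A@2 B@4 C@3

Answer: x=17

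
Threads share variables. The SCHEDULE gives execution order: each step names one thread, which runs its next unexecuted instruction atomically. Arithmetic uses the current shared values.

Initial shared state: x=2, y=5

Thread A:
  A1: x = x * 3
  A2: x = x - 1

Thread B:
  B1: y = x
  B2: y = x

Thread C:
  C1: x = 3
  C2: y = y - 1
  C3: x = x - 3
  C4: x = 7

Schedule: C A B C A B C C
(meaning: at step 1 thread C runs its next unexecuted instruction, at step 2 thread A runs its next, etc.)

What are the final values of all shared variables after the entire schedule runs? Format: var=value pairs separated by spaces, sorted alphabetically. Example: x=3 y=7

Answer: x=7 y=8

Derivation:
Step 1: thread C executes C1 (x = 3). Shared: x=3 y=5. PCs: A@0 B@0 C@1
Step 2: thread A executes A1 (x = x * 3). Shared: x=9 y=5. PCs: A@1 B@0 C@1
Step 3: thread B executes B1 (y = x). Shared: x=9 y=9. PCs: A@1 B@1 C@1
Step 4: thread C executes C2 (y = y - 1). Shared: x=9 y=8. PCs: A@1 B@1 C@2
Step 5: thread A executes A2 (x = x - 1). Shared: x=8 y=8. PCs: A@2 B@1 C@2
Step 6: thread B executes B2 (y = x). Shared: x=8 y=8. PCs: A@2 B@2 C@2
Step 7: thread C executes C3 (x = x - 3). Shared: x=5 y=8. PCs: A@2 B@2 C@3
Step 8: thread C executes C4 (x = 7). Shared: x=7 y=8. PCs: A@2 B@2 C@4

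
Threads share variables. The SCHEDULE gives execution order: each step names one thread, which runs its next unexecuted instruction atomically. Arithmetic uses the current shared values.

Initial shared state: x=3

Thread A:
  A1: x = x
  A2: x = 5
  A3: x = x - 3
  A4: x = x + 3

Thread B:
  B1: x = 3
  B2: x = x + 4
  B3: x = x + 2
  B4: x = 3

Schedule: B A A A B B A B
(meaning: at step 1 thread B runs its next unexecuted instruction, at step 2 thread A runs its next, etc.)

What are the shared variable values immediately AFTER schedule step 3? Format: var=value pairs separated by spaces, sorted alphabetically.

Answer: x=5

Derivation:
Step 1: thread B executes B1 (x = 3). Shared: x=3. PCs: A@0 B@1
Step 2: thread A executes A1 (x = x). Shared: x=3. PCs: A@1 B@1
Step 3: thread A executes A2 (x = 5). Shared: x=5. PCs: A@2 B@1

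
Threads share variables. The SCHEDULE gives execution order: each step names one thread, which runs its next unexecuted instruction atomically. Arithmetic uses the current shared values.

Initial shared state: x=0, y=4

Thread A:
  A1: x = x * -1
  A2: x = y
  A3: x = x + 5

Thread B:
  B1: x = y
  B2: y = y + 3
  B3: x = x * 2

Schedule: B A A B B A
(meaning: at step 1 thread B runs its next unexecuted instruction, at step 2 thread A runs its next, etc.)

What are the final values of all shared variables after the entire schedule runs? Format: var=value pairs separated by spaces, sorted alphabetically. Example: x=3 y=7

Answer: x=13 y=7

Derivation:
Step 1: thread B executes B1 (x = y). Shared: x=4 y=4. PCs: A@0 B@1
Step 2: thread A executes A1 (x = x * -1). Shared: x=-4 y=4. PCs: A@1 B@1
Step 3: thread A executes A2 (x = y). Shared: x=4 y=4. PCs: A@2 B@1
Step 4: thread B executes B2 (y = y + 3). Shared: x=4 y=7. PCs: A@2 B@2
Step 5: thread B executes B3 (x = x * 2). Shared: x=8 y=7. PCs: A@2 B@3
Step 6: thread A executes A3 (x = x + 5). Shared: x=13 y=7. PCs: A@3 B@3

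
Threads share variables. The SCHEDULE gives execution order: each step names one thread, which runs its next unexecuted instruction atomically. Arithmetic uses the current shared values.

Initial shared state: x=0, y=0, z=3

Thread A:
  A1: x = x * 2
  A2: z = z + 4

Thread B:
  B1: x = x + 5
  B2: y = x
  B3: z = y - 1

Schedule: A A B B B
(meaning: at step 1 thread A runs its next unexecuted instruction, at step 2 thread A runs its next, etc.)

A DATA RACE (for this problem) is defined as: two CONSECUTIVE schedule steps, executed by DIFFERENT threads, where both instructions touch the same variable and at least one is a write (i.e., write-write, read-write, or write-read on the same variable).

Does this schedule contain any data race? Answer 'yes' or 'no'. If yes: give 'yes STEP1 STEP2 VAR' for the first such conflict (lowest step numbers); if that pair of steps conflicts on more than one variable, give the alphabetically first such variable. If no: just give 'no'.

Answer: no

Derivation:
Steps 1,2: same thread (A). No race.
Steps 2,3: A(r=z,w=z) vs B(r=x,w=x). No conflict.
Steps 3,4: same thread (B). No race.
Steps 4,5: same thread (B). No race.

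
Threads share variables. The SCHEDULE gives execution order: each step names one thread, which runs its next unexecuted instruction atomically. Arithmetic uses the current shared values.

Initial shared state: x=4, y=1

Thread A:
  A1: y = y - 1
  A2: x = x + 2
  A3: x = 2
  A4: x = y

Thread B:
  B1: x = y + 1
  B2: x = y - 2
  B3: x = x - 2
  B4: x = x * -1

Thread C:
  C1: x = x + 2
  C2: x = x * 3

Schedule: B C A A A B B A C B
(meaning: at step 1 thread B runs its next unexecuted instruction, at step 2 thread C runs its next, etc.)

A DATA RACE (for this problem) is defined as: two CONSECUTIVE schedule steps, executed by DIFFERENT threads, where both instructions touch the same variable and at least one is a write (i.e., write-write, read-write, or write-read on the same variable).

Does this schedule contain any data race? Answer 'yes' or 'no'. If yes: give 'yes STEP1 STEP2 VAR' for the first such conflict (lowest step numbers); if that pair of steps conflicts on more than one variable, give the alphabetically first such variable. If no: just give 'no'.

Steps 1,2: B(x = y + 1) vs C(x = x + 2). RACE on x (W-W).
Steps 2,3: C(r=x,w=x) vs A(r=y,w=y). No conflict.
Steps 3,4: same thread (A). No race.
Steps 4,5: same thread (A). No race.
Steps 5,6: A(x = 2) vs B(x = y - 2). RACE on x (W-W).
Steps 6,7: same thread (B). No race.
Steps 7,8: B(x = x - 2) vs A(x = y). RACE on x (W-W).
Steps 8,9: A(x = y) vs C(x = x * 3). RACE on x (W-W).
Steps 9,10: C(x = x * 3) vs B(x = x * -1). RACE on x (W-W).
First conflict at steps 1,2.

Answer: yes 1 2 x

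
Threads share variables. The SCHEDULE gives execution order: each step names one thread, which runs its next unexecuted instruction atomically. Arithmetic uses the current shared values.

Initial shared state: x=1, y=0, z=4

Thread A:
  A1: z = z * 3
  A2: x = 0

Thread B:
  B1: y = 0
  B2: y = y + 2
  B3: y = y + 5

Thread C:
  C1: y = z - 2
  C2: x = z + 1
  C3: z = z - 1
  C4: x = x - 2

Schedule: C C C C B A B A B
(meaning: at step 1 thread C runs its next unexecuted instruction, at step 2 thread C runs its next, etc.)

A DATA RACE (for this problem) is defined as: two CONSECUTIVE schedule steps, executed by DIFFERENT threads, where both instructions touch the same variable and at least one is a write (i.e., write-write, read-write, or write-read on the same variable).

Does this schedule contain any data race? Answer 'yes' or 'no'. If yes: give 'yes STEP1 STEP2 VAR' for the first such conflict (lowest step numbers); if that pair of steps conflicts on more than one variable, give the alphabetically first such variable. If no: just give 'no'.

Answer: no

Derivation:
Steps 1,2: same thread (C). No race.
Steps 2,3: same thread (C). No race.
Steps 3,4: same thread (C). No race.
Steps 4,5: C(r=x,w=x) vs B(r=-,w=y). No conflict.
Steps 5,6: B(r=-,w=y) vs A(r=z,w=z). No conflict.
Steps 6,7: A(r=z,w=z) vs B(r=y,w=y). No conflict.
Steps 7,8: B(r=y,w=y) vs A(r=-,w=x). No conflict.
Steps 8,9: A(r=-,w=x) vs B(r=y,w=y). No conflict.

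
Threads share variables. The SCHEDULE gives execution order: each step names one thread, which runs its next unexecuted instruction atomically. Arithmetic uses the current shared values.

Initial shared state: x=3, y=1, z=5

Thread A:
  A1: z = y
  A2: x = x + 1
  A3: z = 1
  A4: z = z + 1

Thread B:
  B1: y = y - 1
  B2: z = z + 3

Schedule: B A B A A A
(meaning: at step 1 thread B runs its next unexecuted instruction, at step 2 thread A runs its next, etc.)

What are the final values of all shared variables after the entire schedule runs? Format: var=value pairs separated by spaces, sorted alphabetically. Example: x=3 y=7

Answer: x=4 y=0 z=2

Derivation:
Step 1: thread B executes B1 (y = y - 1). Shared: x=3 y=0 z=5. PCs: A@0 B@1
Step 2: thread A executes A1 (z = y). Shared: x=3 y=0 z=0. PCs: A@1 B@1
Step 3: thread B executes B2 (z = z + 3). Shared: x=3 y=0 z=3. PCs: A@1 B@2
Step 4: thread A executes A2 (x = x + 1). Shared: x=4 y=0 z=3. PCs: A@2 B@2
Step 5: thread A executes A3 (z = 1). Shared: x=4 y=0 z=1. PCs: A@3 B@2
Step 6: thread A executes A4 (z = z + 1). Shared: x=4 y=0 z=2. PCs: A@4 B@2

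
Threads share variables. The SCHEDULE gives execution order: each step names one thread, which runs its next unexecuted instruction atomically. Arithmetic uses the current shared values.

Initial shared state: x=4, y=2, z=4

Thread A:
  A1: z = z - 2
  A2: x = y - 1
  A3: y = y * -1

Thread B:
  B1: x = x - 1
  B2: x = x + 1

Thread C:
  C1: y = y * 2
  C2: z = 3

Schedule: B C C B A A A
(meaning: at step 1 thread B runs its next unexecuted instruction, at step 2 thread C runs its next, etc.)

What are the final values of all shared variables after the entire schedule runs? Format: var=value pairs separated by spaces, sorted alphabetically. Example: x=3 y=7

Answer: x=3 y=-4 z=1

Derivation:
Step 1: thread B executes B1 (x = x - 1). Shared: x=3 y=2 z=4. PCs: A@0 B@1 C@0
Step 2: thread C executes C1 (y = y * 2). Shared: x=3 y=4 z=4. PCs: A@0 B@1 C@1
Step 3: thread C executes C2 (z = 3). Shared: x=3 y=4 z=3. PCs: A@0 B@1 C@2
Step 4: thread B executes B2 (x = x + 1). Shared: x=4 y=4 z=3. PCs: A@0 B@2 C@2
Step 5: thread A executes A1 (z = z - 2). Shared: x=4 y=4 z=1. PCs: A@1 B@2 C@2
Step 6: thread A executes A2 (x = y - 1). Shared: x=3 y=4 z=1. PCs: A@2 B@2 C@2
Step 7: thread A executes A3 (y = y * -1). Shared: x=3 y=-4 z=1. PCs: A@3 B@2 C@2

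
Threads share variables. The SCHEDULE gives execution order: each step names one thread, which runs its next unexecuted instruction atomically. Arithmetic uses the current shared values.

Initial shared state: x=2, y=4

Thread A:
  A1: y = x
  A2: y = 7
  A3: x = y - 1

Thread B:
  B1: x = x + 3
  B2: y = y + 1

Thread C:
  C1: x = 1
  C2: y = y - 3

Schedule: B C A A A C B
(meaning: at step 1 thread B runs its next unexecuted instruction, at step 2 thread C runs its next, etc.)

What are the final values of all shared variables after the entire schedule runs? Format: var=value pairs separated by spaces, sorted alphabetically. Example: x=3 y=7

Step 1: thread B executes B1 (x = x + 3). Shared: x=5 y=4. PCs: A@0 B@1 C@0
Step 2: thread C executes C1 (x = 1). Shared: x=1 y=4. PCs: A@0 B@1 C@1
Step 3: thread A executes A1 (y = x). Shared: x=1 y=1. PCs: A@1 B@1 C@1
Step 4: thread A executes A2 (y = 7). Shared: x=1 y=7. PCs: A@2 B@1 C@1
Step 5: thread A executes A3 (x = y - 1). Shared: x=6 y=7. PCs: A@3 B@1 C@1
Step 6: thread C executes C2 (y = y - 3). Shared: x=6 y=4. PCs: A@3 B@1 C@2
Step 7: thread B executes B2 (y = y + 1). Shared: x=6 y=5. PCs: A@3 B@2 C@2

Answer: x=6 y=5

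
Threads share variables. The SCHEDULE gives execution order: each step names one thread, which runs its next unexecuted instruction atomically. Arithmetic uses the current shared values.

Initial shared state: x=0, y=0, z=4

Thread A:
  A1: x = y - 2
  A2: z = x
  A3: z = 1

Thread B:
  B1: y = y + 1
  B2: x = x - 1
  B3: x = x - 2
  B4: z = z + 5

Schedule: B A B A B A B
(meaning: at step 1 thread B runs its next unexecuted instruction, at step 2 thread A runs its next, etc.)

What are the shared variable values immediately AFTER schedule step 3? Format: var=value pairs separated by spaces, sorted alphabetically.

Answer: x=-2 y=1 z=4

Derivation:
Step 1: thread B executes B1 (y = y + 1). Shared: x=0 y=1 z=4. PCs: A@0 B@1
Step 2: thread A executes A1 (x = y - 2). Shared: x=-1 y=1 z=4. PCs: A@1 B@1
Step 3: thread B executes B2 (x = x - 1). Shared: x=-2 y=1 z=4. PCs: A@1 B@2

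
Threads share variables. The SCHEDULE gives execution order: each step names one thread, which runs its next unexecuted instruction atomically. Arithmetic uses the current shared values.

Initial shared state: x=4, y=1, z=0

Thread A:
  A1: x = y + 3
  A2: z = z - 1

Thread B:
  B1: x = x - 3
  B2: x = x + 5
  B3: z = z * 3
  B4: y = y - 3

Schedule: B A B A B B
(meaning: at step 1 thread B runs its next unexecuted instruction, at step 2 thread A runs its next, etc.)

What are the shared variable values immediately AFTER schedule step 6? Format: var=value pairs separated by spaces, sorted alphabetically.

Answer: x=9 y=-2 z=-3

Derivation:
Step 1: thread B executes B1 (x = x - 3). Shared: x=1 y=1 z=0. PCs: A@0 B@1
Step 2: thread A executes A1 (x = y + 3). Shared: x=4 y=1 z=0. PCs: A@1 B@1
Step 3: thread B executes B2 (x = x + 5). Shared: x=9 y=1 z=0. PCs: A@1 B@2
Step 4: thread A executes A2 (z = z - 1). Shared: x=9 y=1 z=-1. PCs: A@2 B@2
Step 5: thread B executes B3 (z = z * 3). Shared: x=9 y=1 z=-3. PCs: A@2 B@3
Step 6: thread B executes B4 (y = y - 3). Shared: x=9 y=-2 z=-3. PCs: A@2 B@4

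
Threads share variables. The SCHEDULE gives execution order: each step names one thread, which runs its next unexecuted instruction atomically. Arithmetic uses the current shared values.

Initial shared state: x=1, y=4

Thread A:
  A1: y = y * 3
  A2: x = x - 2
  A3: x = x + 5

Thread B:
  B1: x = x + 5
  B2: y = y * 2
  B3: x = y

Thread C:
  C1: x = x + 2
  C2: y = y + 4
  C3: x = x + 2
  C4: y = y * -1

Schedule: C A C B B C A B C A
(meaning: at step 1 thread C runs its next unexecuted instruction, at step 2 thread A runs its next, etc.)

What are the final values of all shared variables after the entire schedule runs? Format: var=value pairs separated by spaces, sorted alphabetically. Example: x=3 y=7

Answer: x=37 y=-32

Derivation:
Step 1: thread C executes C1 (x = x + 2). Shared: x=3 y=4. PCs: A@0 B@0 C@1
Step 2: thread A executes A1 (y = y * 3). Shared: x=3 y=12. PCs: A@1 B@0 C@1
Step 3: thread C executes C2 (y = y + 4). Shared: x=3 y=16. PCs: A@1 B@0 C@2
Step 4: thread B executes B1 (x = x + 5). Shared: x=8 y=16. PCs: A@1 B@1 C@2
Step 5: thread B executes B2 (y = y * 2). Shared: x=8 y=32. PCs: A@1 B@2 C@2
Step 6: thread C executes C3 (x = x + 2). Shared: x=10 y=32. PCs: A@1 B@2 C@3
Step 7: thread A executes A2 (x = x - 2). Shared: x=8 y=32. PCs: A@2 B@2 C@3
Step 8: thread B executes B3 (x = y). Shared: x=32 y=32. PCs: A@2 B@3 C@3
Step 9: thread C executes C4 (y = y * -1). Shared: x=32 y=-32. PCs: A@2 B@3 C@4
Step 10: thread A executes A3 (x = x + 5). Shared: x=37 y=-32. PCs: A@3 B@3 C@4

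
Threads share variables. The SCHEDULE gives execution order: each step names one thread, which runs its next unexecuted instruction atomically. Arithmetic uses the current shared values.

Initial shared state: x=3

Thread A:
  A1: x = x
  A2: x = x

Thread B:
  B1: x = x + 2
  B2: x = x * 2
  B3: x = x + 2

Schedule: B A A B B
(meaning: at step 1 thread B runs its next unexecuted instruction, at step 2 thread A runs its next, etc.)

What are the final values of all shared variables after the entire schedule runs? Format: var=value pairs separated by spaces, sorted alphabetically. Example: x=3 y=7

Step 1: thread B executes B1 (x = x + 2). Shared: x=5. PCs: A@0 B@1
Step 2: thread A executes A1 (x = x). Shared: x=5. PCs: A@1 B@1
Step 3: thread A executes A2 (x = x). Shared: x=5. PCs: A@2 B@1
Step 4: thread B executes B2 (x = x * 2). Shared: x=10. PCs: A@2 B@2
Step 5: thread B executes B3 (x = x + 2). Shared: x=12. PCs: A@2 B@3

Answer: x=12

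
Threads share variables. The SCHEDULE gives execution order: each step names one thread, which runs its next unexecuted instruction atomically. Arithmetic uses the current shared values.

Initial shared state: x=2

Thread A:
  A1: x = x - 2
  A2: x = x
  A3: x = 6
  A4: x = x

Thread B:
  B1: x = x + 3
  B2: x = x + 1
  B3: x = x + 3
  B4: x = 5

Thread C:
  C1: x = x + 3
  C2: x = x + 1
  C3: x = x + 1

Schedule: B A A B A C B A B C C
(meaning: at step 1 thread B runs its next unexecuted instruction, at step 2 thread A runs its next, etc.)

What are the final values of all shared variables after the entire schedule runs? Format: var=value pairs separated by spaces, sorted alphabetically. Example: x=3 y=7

Answer: x=7

Derivation:
Step 1: thread B executes B1 (x = x + 3). Shared: x=5. PCs: A@0 B@1 C@0
Step 2: thread A executes A1 (x = x - 2). Shared: x=3. PCs: A@1 B@1 C@0
Step 3: thread A executes A2 (x = x). Shared: x=3. PCs: A@2 B@1 C@0
Step 4: thread B executes B2 (x = x + 1). Shared: x=4. PCs: A@2 B@2 C@0
Step 5: thread A executes A3 (x = 6). Shared: x=6. PCs: A@3 B@2 C@0
Step 6: thread C executes C1 (x = x + 3). Shared: x=9. PCs: A@3 B@2 C@1
Step 7: thread B executes B3 (x = x + 3). Shared: x=12. PCs: A@3 B@3 C@1
Step 8: thread A executes A4 (x = x). Shared: x=12. PCs: A@4 B@3 C@1
Step 9: thread B executes B4 (x = 5). Shared: x=5. PCs: A@4 B@4 C@1
Step 10: thread C executes C2 (x = x + 1). Shared: x=6. PCs: A@4 B@4 C@2
Step 11: thread C executes C3 (x = x + 1). Shared: x=7. PCs: A@4 B@4 C@3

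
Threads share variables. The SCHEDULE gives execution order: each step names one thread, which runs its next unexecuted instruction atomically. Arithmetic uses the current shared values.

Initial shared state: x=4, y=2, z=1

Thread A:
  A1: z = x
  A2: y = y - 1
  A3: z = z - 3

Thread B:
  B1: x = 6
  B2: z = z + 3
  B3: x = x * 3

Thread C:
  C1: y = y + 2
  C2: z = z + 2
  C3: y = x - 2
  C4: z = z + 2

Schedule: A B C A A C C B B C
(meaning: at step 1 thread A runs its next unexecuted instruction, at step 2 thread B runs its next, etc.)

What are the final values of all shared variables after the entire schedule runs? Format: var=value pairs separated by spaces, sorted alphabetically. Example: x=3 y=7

Step 1: thread A executes A1 (z = x). Shared: x=4 y=2 z=4. PCs: A@1 B@0 C@0
Step 2: thread B executes B1 (x = 6). Shared: x=6 y=2 z=4. PCs: A@1 B@1 C@0
Step 3: thread C executes C1 (y = y + 2). Shared: x=6 y=4 z=4. PCs: A@1 B@1 C@1
Step 4: thread A executes A2 (y = y - 1). Shared: x=6 y=3 z=4. PCs: A@2 B@1 C@1
Step 5: thread A executes A3 (z = z - 3). Shared: x=6 y=3 z=1. PCs: A@3 B@1 C@1
Step 6: thread C executes C2 (z = z + 2). Shared: x=6 y=3 z=3. PCs: A@3 B@1 C@2
Step 7: thread C executes C3 (y = x - 2). Shared: x=6 y=4 z=3. PCs: A@3 B@1 C@3
Step 8: thread B executes B2 (z = z + 3). Shared: x=6 y=4 z=6. PCs: A@3 B@2 C@3
Step 9: thread B executes B3 (x = x * 3). Shared: x=18 y=4 z=6. PCs: A@3 B@3 C@3
Step 10: thread C executes C4 (z = z + 2). Shared: x=18 y=4 z=8. PCs: A@3 B@3 C@4

Answer: x=18 y=4 z=8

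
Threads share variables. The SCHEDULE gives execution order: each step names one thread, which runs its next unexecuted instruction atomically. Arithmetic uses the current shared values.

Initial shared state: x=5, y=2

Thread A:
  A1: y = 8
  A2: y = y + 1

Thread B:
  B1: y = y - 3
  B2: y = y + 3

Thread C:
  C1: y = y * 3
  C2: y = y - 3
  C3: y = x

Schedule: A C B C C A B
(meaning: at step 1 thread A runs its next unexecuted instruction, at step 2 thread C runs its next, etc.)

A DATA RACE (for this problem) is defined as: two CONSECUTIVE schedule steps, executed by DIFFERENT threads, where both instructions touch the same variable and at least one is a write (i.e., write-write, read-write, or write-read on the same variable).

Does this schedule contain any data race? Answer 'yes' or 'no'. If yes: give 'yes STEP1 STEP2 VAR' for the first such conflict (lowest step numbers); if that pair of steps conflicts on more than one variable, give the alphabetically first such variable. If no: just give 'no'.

Steps 1,2: A(y = 8) vs C(y = y * 3). RACE on y (W-W).
Steps 2,3: C(y = y * 3) vs B(y = y - 3). RACE on y (W-W).
Steps 3,4: B(y = y - 3) vs C(y = y - 3). RACE on y (W-W).
Steps 4,5: same thread (C). No race.
Steps 5,6: C(y = x) vs A(y = y + 1). RACE on y (W-W).
Steps 6,7: A(y = y + 1) vs B(y = y + 3). RACE on y (W-W).
First conflict at steps 1,2.

Answer: yes 1 2 y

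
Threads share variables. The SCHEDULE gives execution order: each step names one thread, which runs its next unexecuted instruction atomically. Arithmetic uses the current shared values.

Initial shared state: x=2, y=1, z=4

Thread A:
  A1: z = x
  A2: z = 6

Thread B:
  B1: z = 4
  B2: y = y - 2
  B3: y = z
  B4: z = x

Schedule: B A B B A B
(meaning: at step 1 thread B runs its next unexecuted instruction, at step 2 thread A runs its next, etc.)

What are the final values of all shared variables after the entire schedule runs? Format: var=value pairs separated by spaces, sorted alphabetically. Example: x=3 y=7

Step 1: thread B executes B1 (z = 4). Shared: x=2 y=1 z=4. PCs: A@0 B@1
Step 2: thread A executes A1 (z = x). Shared: x=2 y=1 z=2. PCs: A@1 B@1
Step 3: thread B executes B2 (y = y - 2). Shared: x=2 y=-1 z=2. PCs: A@1 B@2
Step 4: thread B executes B3 (y = z). Shared: x=2 y=2 z=2. PCs: A@1 B@3
Step 5: thread A executes A2 (z = 6). Shared: x=2 y=2 z=6. PCs: A@2 B@3
Step 6: thread B executes B4 (z = x). Shared: x=2 y=2 z=2. PCs: A@2 B@4

Answer: x=2 y=2 z=2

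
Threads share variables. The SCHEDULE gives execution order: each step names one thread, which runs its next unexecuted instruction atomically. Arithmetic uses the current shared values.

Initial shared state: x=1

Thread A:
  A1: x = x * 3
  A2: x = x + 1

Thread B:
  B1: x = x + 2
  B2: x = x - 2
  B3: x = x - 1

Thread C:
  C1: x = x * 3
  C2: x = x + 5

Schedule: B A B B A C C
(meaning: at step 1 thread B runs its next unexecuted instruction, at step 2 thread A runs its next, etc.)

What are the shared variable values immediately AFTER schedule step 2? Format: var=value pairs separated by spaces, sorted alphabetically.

Answer: x=9

Derivation:
Step 1: thread B executes B1 (x = x + 2). Shared: x=3. PCs: A@0 B@1 C@0
Step 2: thread A executes A1 (x = x * 3). Shared: x=9. PCs: A@1 B@1 C@0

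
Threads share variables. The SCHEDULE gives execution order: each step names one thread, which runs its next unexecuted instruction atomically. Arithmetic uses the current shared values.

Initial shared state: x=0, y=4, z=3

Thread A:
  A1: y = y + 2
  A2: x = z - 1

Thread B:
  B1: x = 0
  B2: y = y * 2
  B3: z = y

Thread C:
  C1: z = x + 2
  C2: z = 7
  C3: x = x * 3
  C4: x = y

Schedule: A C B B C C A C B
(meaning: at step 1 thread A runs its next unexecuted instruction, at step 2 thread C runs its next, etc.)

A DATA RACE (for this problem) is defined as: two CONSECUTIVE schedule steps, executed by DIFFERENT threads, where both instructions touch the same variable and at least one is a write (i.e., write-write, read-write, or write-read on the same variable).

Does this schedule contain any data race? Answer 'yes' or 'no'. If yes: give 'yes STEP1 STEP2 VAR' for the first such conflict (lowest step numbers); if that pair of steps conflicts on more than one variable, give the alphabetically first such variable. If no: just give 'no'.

Steps 1,2: A(r=y,w=y) vs C(r=x,w=z). No conflict.
Steps 2,3: C(z = x + 2) vs B(x = 0). RACE on x (R-W).
Steps 3,4: same thread (B). No race.
Steps 4,5: B(r=y,w=y) vs C(r=-,w=z). No conflict.
Steps 5,6: same thread (C). No race.
Steps 6,7: C(x = x * 3) vs A(x = z - 1). RACE on x (W-W).
Steps 7,8: A(x = z - 1) vs C(x = y). RACE on x (W-W).
Steps 8,9: C(r=y,w=x) vs B(r=y,w=z). No conflict.
First conflict at steps 2,3.

Answer: yes 2 3 x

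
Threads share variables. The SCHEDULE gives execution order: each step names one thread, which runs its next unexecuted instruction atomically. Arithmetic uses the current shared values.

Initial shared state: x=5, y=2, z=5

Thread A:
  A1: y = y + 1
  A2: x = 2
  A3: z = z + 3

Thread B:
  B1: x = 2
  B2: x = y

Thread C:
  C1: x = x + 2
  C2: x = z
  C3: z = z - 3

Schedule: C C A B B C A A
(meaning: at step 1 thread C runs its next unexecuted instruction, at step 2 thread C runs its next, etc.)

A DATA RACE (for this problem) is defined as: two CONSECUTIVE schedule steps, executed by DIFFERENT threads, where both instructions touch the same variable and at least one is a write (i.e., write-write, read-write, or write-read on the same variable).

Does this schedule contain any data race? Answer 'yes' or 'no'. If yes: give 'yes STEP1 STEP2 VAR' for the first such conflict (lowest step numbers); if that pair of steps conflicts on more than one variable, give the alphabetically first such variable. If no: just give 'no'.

Answer: no

Derivation:
Steps 1,2: same thread (C). No race.
Steps 2,3: C(r=z,w=x) vs A(r=y,w=y). No conflict.
Steps 3,4: A(r=y,w=y) vs B(r=-,w=x). No conflict.
Steps 4,5: same thread (B). No race.
Steps 5,6: B(r=y,w=x) vs C(r=z,w=z). No conflict.
Steps 6,7: C(r=z,w=z) vs A(r=-,w=x). No conflict.
Steps 7,8: same thread (A). No race.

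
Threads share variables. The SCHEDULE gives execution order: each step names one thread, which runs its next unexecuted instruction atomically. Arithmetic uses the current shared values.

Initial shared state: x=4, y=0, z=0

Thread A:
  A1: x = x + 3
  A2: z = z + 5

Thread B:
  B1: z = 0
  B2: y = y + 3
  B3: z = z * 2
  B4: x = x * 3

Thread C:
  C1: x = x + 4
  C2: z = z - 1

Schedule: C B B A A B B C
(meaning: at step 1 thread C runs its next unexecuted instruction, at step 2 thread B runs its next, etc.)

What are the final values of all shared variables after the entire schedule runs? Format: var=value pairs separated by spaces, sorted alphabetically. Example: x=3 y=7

Step 1: thread C executes C1 (x = x + 4). Shared: x=8 y=0 z=0. PCs: A@0 B@0 C@1
Step 2: thread B executes B1 (z = 0). Shared: x=8 y=0 z=0. PCs: A@0 B@1 C@1
Step 3: thread B executes B2 (y = y + 3). Shared: x=8 y=3 z=0. PCs: A@0 B@2 C@1
Step 4: thread A executes A1 (x = x + 3). Shared: x=11 y=3 z=0. PCs: A@1 B@2 C@1
Step 5: thread A executes A2 (z = z + 5). Shared: x=11 y=3 z=5. PCs: A@2 B@2 C@1
Step 6: thread B executes B3 (z = z * 2). Shared: x=11 y=3 z=10. PCs: A@2 B@3 C@1
Step 7: thread B executes B4 (x = x * 3). Shared: x=33 y=3 z=10. PCs: A@2 B@4 C@1
Step 8: thread C executes C2 (z = z - 1). Shared: x=33 y=3 z=9. PCs: A@2 B@4 C@2

Answer: x=33 y=3 z=9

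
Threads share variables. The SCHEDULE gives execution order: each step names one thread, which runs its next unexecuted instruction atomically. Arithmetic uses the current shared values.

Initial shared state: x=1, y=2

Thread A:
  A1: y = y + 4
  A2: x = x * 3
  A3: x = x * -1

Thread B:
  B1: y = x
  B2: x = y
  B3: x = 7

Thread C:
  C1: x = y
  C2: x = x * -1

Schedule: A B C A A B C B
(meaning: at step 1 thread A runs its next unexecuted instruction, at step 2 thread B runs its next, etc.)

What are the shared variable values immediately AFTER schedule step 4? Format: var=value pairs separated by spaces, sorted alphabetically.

Step 1: thread A executes A1 (y = y + 4). Shared: x=1 y=6. PCs: A@1 B@0 C@0
Step 2: thread B executes B1 (y = x). Shared: x=1 y=1. PCs: A@1 B@1 C@0
Step 3: thread C executes C1 (x = y). Shared: x=1 y=1. PCs: A@1 B@1 C@1
Step 4: thread A executes A2 (x = x * 3). Shared: x=3 y=1. PCs: A@2 B@1 C@1

Answer: x=3 y=1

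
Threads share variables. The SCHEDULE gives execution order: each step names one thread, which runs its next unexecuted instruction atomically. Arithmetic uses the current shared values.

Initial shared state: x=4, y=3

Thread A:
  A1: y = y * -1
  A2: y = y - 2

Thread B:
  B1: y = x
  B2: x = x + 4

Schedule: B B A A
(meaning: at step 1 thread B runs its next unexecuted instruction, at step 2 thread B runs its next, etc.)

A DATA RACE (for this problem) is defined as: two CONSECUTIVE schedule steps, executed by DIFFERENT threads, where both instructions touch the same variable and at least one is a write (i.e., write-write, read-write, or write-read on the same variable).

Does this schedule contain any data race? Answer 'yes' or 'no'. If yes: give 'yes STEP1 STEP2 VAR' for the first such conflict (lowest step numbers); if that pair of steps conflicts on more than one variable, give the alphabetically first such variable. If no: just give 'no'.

Answer: no

Derivation:
Steps 1,2: same thread (B). No race.
Steps 2,3: B(r=x,w=x) vs A(r=y,w=y). No conflict.
Steps 3,4: same thread (A). No race.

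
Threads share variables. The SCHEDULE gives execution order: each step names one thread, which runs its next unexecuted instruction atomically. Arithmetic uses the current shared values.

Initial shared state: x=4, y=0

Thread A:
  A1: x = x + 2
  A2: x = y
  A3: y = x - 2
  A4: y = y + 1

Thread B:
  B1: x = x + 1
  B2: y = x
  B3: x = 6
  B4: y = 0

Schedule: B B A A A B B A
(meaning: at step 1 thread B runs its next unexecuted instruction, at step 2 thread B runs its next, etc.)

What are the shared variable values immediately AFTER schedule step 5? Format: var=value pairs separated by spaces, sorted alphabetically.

Step 1: thread B executes B1 (x = x + 1). Shared: x=5 y=0. PCs: A@0 B@1
Step 2: thread B executes B2 (y = x). Shared: x=5 y=5. PCs: A@0 B@2
Step 3: thread A executes A1 (x = x + 2). Shared: x=7 y=5. PCs: A@1 B@2
Step 4: thread A executes A2 (x = y). Shared: x=5 y=5. PCs: A@2 B@2
Step 5: thread A executes A3 (y = x - 2). Shared: x=5 y=3. PCs: A@3 B@2

Answer: x=5 y=3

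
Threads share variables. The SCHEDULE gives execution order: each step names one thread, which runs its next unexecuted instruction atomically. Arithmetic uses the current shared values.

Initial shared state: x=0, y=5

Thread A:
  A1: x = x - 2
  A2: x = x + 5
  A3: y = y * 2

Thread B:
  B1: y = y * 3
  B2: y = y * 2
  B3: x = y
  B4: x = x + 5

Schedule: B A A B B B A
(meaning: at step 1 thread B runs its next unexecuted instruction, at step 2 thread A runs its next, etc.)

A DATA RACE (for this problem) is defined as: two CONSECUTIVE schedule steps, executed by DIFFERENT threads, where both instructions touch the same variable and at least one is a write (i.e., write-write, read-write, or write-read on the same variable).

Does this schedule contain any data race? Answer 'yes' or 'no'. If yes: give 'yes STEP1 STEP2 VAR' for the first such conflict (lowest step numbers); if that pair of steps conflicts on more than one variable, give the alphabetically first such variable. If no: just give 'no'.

Answer: no

Derivation:
Steps 1,2: B(r=y,w=y) vs A(r=x,w=x). No conflict.
Steps 2,3: same thread (A). No race.
Steps 3,4: A(r=x,w=x) vs B(r=y,w=y). No conflict.
Steps 4,5: same thread (B). No race.
Steps 5,6: same thread (B). No race.
Steps 6,7: B(r=x,w=x) vs A(r=y,w=y). No conflict.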